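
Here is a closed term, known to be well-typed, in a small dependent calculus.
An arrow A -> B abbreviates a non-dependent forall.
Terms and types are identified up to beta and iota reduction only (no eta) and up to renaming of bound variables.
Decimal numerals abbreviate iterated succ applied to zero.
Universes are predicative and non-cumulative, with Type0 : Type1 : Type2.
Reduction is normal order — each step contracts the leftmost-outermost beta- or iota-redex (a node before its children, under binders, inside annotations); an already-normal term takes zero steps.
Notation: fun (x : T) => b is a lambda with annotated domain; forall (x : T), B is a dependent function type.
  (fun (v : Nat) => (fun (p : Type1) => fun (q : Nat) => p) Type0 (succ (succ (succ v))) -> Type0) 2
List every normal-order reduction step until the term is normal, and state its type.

normal-order reduction:
  (fun (v : Nat) => (fun (p : Type1) => fun (q : Nat) => p) Type0 (succ (succ (succ v))) -> Type0) 2
  ~> (fun (v : Type1) => fun (p : Nat) => v) Type0 5 -> Type0
  ~> (fun (v : Nat) => Type0) 5 -> Type0
  ~> Type0 -> Type0
type:
  Type1


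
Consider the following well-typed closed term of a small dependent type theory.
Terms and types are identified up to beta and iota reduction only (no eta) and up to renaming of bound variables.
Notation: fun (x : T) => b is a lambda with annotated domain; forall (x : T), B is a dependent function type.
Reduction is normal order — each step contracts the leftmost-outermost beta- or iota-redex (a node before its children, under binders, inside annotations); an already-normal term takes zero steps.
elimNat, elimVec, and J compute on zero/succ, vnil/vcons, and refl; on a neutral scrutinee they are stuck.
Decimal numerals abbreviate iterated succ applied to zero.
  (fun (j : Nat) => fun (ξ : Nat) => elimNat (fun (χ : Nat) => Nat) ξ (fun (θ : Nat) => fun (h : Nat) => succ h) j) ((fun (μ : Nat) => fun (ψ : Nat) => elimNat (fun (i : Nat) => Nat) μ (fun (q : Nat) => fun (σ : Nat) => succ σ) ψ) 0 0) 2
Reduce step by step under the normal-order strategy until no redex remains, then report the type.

reduction (normal order):
  (fun (j : Nat) => fun (ξ : Nat) => elimNat (fun (χ : Nat) => Nat) ξ (fun (θ : Nat) => fun (h : Nat) => succ h) j) ((fun (μ : Nat) => fun (ψ : Nat) => elimNat (fun (i : Nat) => Nat) μ (fun (q : Nat) => fun (σ : Nat) => succ σ) ψ) 0 0) 2
  ~> (fun (j : Nat) => elimNat (fun (ξ : Nat) => Nat) j (fun (χ : Nat) => fun (θ : Nat) => succ θ) ((fun (h : Nat) => fun (μ : Nat) => elimNat (fun (ψ : Nat) => Nat) h (fun (i : Nat) => fun (q : Nat) => succ q) μ) 0 0)) 2
  ~> elimNat (fun (j : Nat) => Nat) 2 (fun (ξ : Nat) => fun (χ : Nat) => succ χ) ((fun (θ : Nat) => fun (h : Nat) => elimNat (fun (μ : Nat) => Nat) θ (fun (ψ : Nat) => fun (i : Nat) => succ i) h) 0 0)
  ~> elimNat (fun (j : Nat) => Nat) 2 (fun (ξ : Nat) => fun (χ : Nat) => succ χ) ((fun (θ : Nat) => elimNat (fun (h : Nat) => Nat) 0 (fun (μ : Nat) => fun (ψ : Nat) => succ ψ) θ) 0)
  ~> elimNat (fun (j : Nat) => Nat) 2 (fun (ξ : Nat) => fun (χ : Nat) => succ χ) (elimNat (fun (θ : Nat) => Nat) 0 (fun (h : Nat) => fun (μ : Nat) => succ μ) 0)
  ~> elimNat (fun (j : Nat) => Nat) 2 (fun (ξ : Nat) => fun (χ : Nat) => succ χ) 0
  ~> 2
the term's type:
  Nat


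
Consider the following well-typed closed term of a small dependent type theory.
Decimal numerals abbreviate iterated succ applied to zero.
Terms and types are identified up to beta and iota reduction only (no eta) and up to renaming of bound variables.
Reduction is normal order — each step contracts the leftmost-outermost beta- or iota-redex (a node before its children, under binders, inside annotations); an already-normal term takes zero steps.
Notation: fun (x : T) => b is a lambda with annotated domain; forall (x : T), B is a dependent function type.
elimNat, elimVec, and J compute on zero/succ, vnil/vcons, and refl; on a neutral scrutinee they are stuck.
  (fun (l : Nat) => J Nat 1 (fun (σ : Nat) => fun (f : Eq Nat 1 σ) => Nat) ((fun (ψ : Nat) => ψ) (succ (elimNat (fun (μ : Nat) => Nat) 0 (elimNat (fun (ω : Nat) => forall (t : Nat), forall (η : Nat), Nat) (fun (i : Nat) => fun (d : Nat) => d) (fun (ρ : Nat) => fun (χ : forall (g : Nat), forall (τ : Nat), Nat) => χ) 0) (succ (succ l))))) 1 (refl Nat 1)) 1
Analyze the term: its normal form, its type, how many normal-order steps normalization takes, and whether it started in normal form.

resulting normal form:
  1
type:
  Nat
normal-order step count: 16
already normal: no
first contracted redex: a beta-redex


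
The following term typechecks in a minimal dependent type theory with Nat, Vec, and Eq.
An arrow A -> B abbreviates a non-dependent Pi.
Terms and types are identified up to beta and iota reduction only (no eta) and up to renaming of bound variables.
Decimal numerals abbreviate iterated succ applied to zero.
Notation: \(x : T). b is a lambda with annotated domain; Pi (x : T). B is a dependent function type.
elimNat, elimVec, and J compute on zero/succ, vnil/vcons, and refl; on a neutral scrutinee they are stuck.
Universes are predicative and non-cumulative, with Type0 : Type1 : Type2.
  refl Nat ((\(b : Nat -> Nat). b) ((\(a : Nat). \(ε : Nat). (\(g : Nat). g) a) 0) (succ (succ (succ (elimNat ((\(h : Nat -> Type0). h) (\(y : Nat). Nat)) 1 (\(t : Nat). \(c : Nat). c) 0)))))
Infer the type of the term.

inferred type:
  Eq Nat 0 0


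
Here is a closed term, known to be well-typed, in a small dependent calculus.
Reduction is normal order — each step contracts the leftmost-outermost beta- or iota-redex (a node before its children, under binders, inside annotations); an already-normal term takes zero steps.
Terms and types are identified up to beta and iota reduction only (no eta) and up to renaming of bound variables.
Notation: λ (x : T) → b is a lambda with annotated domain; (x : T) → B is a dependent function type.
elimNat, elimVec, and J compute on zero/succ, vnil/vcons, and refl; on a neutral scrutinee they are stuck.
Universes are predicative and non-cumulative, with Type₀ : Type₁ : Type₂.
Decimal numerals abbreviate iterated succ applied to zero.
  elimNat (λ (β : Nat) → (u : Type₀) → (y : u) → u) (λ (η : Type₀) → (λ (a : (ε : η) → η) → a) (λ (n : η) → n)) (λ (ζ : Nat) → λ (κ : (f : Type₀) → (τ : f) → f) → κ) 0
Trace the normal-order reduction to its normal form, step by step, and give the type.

normal-order reduction:
  elimNat (λ (β : Nat) → (u : Type₀) → (y : u) → u) (λ (η : Type₀) → (λ (a : (ε : η) → η) → a) (λ (n : η) → n)) (λ (ζ : Nat) → λ (κ : (f : Type₀) → (τ : f) → f) → κ) 0
  ~> λ (β : Type₀) → (λ (u : (y : β) → β) → u) (λ (η : β) → η)
  ~> λ (β : Type₀) → λ (u : β) → u
type:
  (β : Type₀) → (u : β) → β


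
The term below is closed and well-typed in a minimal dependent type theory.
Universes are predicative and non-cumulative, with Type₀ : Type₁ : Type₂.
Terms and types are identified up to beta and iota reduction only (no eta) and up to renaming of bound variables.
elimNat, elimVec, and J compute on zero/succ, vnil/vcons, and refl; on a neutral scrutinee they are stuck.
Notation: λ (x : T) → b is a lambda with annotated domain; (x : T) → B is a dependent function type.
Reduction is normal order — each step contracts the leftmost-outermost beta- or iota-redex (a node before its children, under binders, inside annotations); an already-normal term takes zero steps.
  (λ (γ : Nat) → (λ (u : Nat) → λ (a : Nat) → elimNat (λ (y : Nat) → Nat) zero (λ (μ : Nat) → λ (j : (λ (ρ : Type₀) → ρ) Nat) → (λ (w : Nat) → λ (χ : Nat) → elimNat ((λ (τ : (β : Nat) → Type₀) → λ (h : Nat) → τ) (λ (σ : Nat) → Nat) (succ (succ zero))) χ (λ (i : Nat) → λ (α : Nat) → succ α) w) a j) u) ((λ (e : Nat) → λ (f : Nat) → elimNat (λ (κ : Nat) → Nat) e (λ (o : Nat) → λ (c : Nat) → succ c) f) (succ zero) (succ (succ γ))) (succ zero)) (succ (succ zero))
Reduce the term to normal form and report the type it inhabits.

normal form:
  succ (succ (succ (succ (succ zero))))
the term's type:
  Nat
observation: normalization takes exactly 41 steps under the normal-order strategy.


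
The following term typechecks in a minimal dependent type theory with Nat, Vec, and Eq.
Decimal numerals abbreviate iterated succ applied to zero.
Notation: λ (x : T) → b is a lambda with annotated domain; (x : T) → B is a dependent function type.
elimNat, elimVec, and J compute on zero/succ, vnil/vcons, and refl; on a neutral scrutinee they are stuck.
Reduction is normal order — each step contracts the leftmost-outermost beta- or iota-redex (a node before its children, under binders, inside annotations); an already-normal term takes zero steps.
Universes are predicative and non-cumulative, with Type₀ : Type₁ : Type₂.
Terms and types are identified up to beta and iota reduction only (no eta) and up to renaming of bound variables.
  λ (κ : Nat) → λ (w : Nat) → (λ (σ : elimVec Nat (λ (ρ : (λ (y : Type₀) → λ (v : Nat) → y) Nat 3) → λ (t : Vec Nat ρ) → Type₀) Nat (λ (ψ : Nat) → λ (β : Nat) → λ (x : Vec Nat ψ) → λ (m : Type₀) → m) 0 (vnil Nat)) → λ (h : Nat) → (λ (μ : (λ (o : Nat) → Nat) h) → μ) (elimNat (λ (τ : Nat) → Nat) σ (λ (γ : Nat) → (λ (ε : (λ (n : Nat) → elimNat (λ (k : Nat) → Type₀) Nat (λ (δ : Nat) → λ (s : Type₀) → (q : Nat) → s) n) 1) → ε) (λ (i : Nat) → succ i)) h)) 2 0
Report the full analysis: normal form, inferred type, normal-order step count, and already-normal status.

reduced normal form:
  λ (κ : Nat) → λ (w : Nat) → 2
the term's type:
  (κ : Nat) → (w : Nat) → Nat
normal-order step count: 4
started in normal form: no
first contracted redex: a beta-redex


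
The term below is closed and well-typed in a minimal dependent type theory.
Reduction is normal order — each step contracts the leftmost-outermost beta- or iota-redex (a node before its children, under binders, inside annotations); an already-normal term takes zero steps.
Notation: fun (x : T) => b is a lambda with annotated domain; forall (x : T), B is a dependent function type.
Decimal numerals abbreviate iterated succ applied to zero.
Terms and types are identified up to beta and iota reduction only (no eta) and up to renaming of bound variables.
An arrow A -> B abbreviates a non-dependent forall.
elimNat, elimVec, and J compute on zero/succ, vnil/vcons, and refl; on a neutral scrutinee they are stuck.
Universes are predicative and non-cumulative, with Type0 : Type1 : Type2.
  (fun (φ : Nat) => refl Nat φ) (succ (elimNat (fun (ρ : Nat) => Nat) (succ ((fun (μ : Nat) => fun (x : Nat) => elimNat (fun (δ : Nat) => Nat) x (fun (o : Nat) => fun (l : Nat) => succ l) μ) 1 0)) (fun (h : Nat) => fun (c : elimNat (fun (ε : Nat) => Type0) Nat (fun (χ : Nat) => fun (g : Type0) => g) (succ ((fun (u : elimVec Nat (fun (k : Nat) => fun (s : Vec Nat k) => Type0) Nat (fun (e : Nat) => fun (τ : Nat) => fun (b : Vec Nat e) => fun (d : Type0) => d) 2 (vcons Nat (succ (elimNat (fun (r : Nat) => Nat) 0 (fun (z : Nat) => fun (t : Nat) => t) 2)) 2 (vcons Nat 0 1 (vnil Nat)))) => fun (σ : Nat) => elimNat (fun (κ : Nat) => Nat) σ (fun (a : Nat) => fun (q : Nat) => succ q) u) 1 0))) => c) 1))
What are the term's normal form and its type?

reduced normal form:
  refl Nat 3
inferred type:
  Eq Nat 3 3


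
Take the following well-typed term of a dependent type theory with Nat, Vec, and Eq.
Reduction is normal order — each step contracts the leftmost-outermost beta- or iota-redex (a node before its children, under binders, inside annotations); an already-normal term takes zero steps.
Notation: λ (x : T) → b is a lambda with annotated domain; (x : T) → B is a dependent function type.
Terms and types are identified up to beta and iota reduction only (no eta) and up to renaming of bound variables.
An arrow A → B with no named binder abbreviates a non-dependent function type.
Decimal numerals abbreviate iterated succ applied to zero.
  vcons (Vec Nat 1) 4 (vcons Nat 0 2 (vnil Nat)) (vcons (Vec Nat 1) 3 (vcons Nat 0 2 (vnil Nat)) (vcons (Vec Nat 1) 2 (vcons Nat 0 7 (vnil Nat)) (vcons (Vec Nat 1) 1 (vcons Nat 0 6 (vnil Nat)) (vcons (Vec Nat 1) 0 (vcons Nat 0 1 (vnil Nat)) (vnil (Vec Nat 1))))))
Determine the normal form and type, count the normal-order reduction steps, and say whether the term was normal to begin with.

normal form:
  vcons (Vec Nat 1) 4 (vcons Nat 0 2 (vnil Nat)) (vcons (Vec Nat 1) 3 (vcons Nat 0 2 (vnil Nat)) (vcons (Vec Nat 1) 2 (vcons Nat 0 7 (vnil Nat)) (vcons (Vec Nat 1) 1 (vcons Nat 0 6 (vnil Nat)) (vcons (Vec Nat 1) 0 (vcons Nat 0 1 (vnil Nat)) (vnil (Vec Nat 1))))))
type:
  Vec (Vec Nat 1) 5
reduction steps (normal order): 0
already normal: yes


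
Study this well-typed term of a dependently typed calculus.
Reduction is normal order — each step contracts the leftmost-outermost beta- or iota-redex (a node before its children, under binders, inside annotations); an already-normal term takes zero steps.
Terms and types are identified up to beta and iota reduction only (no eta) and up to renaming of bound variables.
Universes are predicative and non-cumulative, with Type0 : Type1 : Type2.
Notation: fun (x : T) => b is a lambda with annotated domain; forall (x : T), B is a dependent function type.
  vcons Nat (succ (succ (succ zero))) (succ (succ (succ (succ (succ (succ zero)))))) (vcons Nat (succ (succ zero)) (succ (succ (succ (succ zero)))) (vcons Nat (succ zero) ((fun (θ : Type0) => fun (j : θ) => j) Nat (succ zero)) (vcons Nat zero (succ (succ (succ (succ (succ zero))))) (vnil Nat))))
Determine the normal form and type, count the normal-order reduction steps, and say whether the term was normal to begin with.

reduced normal form:
  vcons Nat (succ (succ (succ zero))) (succ (succ (succ (succ (succ (succ zero)))))) (vcons Nat (succ (succ zero)) (succ (succ (succ (succ zero)))) (vcons Nat (succ zero) (succ zero) (vcons Nat zero (succ (succ (succ (succ (succ zero))))) (vnil Nat))))
inferred type:
  Vec Nat (succ (succ (succ (succ zero))))
reduction steps (normal order): 2
already normal: no
first redex: a beta-redex


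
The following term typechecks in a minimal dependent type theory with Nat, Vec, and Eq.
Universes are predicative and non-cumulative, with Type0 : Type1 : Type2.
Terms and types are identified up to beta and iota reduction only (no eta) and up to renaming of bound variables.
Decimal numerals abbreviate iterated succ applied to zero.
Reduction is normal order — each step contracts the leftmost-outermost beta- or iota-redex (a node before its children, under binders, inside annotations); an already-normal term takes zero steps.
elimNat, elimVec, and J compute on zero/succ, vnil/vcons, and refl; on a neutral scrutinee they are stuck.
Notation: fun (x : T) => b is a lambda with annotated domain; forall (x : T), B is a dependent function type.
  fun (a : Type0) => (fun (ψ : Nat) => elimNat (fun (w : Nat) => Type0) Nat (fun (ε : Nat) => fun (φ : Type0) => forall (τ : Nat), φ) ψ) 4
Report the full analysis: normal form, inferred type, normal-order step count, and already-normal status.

normal form:
  fun (a : Type0) => forall (ψ : Nat), forall (w : Nat), forall (ε : Nat), forall (φ : Nat), Nat
inferred type:
  forall (a : Type0), Type0
steps to reach normal form (normal order): 14
already normal: no
first redex: a beta-redex


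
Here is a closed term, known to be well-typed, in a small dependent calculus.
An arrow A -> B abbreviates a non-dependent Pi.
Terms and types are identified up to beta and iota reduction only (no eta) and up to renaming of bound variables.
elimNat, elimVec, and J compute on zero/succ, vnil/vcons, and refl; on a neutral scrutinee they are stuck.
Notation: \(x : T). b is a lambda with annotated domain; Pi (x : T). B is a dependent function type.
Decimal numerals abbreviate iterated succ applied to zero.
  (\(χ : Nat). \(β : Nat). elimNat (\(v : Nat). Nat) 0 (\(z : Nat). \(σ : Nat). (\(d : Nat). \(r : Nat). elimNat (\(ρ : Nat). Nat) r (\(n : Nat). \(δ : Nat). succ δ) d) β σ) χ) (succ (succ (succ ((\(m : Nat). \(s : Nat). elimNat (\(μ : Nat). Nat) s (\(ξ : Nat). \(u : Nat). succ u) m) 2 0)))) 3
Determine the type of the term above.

inferred type:
  Nat


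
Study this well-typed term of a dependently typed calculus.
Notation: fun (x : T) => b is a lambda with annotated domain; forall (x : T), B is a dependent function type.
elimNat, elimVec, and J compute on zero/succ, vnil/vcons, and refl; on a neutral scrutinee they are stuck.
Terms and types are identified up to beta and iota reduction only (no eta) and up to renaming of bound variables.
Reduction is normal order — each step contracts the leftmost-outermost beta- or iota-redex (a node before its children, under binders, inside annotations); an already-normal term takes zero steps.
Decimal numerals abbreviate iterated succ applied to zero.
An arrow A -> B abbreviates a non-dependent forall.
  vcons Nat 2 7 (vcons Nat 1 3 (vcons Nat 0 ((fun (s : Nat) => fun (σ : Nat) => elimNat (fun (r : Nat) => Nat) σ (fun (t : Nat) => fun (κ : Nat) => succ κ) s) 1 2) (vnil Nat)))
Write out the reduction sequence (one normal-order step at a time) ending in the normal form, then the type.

normal-order reduction sequence:
  vcons Nat 2 7 (vcons Nat 1 3 (vcons Nat 0 ((fun (s : Nat) => fun (σ : Nat) => elimNat (fun (r : Nat) => Nat) σ (fun (t : Nat) => fun (κ : Nat) => succ κ) s) 1 2) (vnil Nat)))
  ~> vcons Nat 2 7 (vcons Nat 1 3 (vcons Nat 0 ((fun (s : Nat) => elimNat (fun (σ : Nat) => Nat) s (fun (r : Nat) => fun (t : Nat) => succ t) 1) 2) (vnil Nat)))
  ~> vcons Nat 2 7 (vcons Nat 1 3 (vcons Nat 0 (elimNat (fun (s : Nat) => Nat) 2 (fun (σ : Nat) => fun (r : Nat) => succ r) 1) (vnil Nat)))
  ~> vcons Nat 2 7 (vcons Nat 1 3 (vcons Nat 0 ((fun (s : Nat) => fun (σ : Nat) => succ σ) 0 (elimNat (fun (r : Nat) => Nat) 2 (fun (t : Nat) => fun (κ : Nat) => succ κ) 0)) (vnil Nat)))
  ~> vcons Nat 2 7 (vcons Nat 1 3 (vcons Nat 0 ((fun (s : Nat) => succ s) (elimNat (fun (σ : Nat) => Nat) 2 (fun (r : Nat) => fun (t : Nat) => succ t) 0)) (vnil Nat)))
  ~> vcons Nat 2 7 (vcons Nat 1 3 (vcons Nat 0 (succ (elimNat (fun (s : Nat) => Nat) 2 (fun (σ : Nat) => fun (r : Nat) => succ r) 0)) (vnil Nat)))
  ~> vcons Nat 2 7 (vcons Nat 1 3 (vcons Nat 0 3 (vnil Nat)))
inferred type:
  Vec Nat 3


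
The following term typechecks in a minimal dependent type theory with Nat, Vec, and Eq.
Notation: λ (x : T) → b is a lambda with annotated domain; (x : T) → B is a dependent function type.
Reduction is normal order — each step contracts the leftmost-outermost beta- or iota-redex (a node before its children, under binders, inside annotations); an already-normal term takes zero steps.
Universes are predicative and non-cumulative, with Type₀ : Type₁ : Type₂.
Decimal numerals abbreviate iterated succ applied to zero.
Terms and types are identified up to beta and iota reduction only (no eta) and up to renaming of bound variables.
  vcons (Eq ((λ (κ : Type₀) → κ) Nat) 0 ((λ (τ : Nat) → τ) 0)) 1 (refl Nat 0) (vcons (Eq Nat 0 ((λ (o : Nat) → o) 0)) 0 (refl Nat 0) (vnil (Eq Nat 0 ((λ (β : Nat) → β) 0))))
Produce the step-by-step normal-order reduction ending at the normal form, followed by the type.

normal-order reduction sequence:
  vcons (Eq ((λ (κ : Type₀) → κ) Nat) 0 ((λ (τ : Nat) → τ) 0)) 1 (refl Nat 0) (vcons (Eq Nat 0 ((λ (o : Nat) → o) 0)) 0 (refl Nat 0) (vnil (Eq Nat 0 ((λ (β : Nat) → β) 0))))
  ~> vcons (Eq Nat 0 ((λ (κ : Nat) → κ) 0)) 1 (refl Nat 0) (vcons (Eq Nat 0 ((λ (τ : Nat) → τ) 0)) 0 (refl Nat 0) (vnil (Eq Nat 0 ((λ (o : Nat) → o) 0))))
  ~> vcons (Eq Nat 0 0) 1 (refl Nat 0) (vcons (Eq Nat 0 ((λ (κ : Nat) → κ) 0)) 0 (refl Nat 0) (vnil (Eq Nat 0 ((λ (τ : Nat) → τ) 0))))
  ~> vcons (Eq Nat 0 0) 1 (refl Nat 0) (vcons (Eq Nat 0 0) 0 (refl Nat 0) (vnil (Eq Nat 0 ((λ (κ : Nat) → κ) 0))))
  ~> vcons (Eq Nat 0 0) 1 (refl Nat 0) (vcons (Eq Nat 0 0) 0 (refl Nat 0) (vnil (Eq Nat 0 0)))
inferred type:
  Vec (Eq Nat 0 0) 2


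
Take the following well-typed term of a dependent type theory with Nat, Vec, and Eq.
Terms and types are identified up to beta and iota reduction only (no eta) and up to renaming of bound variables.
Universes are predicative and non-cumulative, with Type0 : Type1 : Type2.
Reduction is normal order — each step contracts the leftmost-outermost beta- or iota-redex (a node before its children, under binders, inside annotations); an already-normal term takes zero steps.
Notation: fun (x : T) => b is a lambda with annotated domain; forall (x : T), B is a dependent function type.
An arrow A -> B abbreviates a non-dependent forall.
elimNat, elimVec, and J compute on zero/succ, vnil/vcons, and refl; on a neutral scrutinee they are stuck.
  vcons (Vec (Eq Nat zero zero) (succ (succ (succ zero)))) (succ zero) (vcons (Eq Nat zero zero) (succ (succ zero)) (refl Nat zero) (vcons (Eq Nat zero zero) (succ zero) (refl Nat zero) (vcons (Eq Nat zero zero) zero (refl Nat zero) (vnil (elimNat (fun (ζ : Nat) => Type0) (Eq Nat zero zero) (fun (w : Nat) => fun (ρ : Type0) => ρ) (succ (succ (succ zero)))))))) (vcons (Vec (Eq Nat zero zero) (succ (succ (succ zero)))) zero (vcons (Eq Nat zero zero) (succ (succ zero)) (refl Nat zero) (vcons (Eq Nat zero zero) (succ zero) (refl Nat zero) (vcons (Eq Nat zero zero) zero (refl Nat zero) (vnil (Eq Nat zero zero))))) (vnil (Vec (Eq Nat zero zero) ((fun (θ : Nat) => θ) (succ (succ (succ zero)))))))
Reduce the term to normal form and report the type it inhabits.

resulting normal form:
  vcons (Vec (Eq Nat zero zero) (succ (succ (succ zero)))) (succ zero) (vcons (Eq Nat zero zero) (succ (succ zero)) (refl Nat zero) (vcons (Eq Nat zero zero) (succ zero) (refl Nat zero) (vcons (Eq Nat zero zero) zero (refl Nat zero) (vnil (Eq Nat zero zero))))) (vcons (Vec (Eq Nat zero zero) (succ (succ (succ zero)))) zero (vcons (Eq Nat zero zero) (succ (succ zero)) (refl Nat zero) (vcons (Eq Nat zero zero) (succ zero) (refl Nat zero) (vcons (Eq Nat zero zero) zero (refl Nat zero) (vnil (Eq Nat zero zero))))) (vnil (Vec (Eq Nat zero zero) (succ (succ (succ zero))))))
the term's type:
  Vec (Vec (Eq Nat zero zero) (succ (succ (succ zero)))) (succ (succ zero))


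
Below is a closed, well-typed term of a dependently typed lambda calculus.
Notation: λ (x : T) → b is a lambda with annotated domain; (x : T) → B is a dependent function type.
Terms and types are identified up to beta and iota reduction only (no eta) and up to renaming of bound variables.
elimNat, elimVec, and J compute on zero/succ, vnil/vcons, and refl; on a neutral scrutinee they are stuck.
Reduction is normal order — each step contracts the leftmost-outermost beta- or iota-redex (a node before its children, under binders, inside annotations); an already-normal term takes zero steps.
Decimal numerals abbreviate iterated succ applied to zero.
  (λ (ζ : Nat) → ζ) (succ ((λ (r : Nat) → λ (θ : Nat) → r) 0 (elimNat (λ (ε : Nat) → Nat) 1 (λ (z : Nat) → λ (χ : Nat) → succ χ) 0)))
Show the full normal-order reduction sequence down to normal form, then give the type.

reduction (normal order):
  (λ (ζ : Nat) → ζ) (succ ((λ (r : Nat) → λ (θ : Nat) → r) 0 (elimNat (λ (ε : Nat) → Nat) 1 (λ (z : Nat) → λ (χ : Nat) → succ χ) 0)))
  ~> succ ((λ (ζ : Nat) → λ (r : Nat) → ζ) 0 (elimNat (λ (θ : Nat) → Nat) 1 (λ (ε : Nat) → λ (z : Nat) → succ z) 0))
  ~> succ ((λ (ζ : Nat) → 0) (elimNat (λ (r : Nat) → Nat) 1 (λ (θ : Nat) → λ (ε : Nat) → succ ε) 0))
  ~> 1
inferred type:
  Nat


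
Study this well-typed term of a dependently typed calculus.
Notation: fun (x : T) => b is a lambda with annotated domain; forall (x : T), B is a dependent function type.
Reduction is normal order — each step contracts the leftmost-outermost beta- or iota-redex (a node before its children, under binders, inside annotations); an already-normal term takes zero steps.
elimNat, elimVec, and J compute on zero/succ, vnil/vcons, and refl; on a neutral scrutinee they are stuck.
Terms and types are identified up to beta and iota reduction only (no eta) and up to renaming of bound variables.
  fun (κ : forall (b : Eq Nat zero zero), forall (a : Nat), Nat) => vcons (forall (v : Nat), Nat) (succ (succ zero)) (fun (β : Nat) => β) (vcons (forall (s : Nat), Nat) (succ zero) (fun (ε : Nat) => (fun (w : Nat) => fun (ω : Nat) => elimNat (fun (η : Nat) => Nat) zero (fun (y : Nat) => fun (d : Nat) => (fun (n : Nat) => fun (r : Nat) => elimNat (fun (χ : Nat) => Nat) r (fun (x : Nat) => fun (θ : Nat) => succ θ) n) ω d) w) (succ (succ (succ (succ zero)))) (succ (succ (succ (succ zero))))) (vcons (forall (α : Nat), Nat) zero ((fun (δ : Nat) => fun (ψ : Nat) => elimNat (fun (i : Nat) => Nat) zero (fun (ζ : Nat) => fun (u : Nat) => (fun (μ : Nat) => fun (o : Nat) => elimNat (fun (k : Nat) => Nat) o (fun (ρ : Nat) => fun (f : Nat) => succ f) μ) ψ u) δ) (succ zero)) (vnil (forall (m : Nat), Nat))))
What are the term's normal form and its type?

reduced normal form:
  fun (κ : forall (b : Eq Nat zero zero), forall (a : Nat), Nat) => vcons (forall (v : Nat), Nat) (succ (succ zero)) (fun (β : Nat) => β) (vcons (forall (s : Nat), Nat) (succ zero) (fun (ε : Nat) => succ (succ (succ (succ (succ (succ (succ (succ (succ (succ (succ (succ (succ (succ (succ (succ zero)))))))))))))))) (vcons (forall (w : Nat), Nat) zero (fun (ω : Nat) => elimNat (fun (η : Nat) => Nat) zero (fun (y : Nat) => fun (d : Nat) => succ d) ω) (vnil (forall (n : Nat), Nat))))
type:
  forall (κ : forall (b : Eq Nat zero zero), forall (a : Nat), Nat), Vec (forall (v : Nat), Nat) (succ (succ (succ zero)))


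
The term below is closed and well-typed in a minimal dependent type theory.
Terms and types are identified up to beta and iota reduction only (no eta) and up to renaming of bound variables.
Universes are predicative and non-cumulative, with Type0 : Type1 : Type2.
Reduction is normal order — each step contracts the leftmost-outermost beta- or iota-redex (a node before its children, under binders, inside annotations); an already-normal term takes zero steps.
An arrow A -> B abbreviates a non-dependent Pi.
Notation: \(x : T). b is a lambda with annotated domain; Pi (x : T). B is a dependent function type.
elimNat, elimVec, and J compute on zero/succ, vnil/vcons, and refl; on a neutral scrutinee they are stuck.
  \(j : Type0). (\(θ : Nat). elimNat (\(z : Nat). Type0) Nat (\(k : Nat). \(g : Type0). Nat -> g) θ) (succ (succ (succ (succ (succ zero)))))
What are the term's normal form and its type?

reduced normal form:
  \(j : Type0). Nat -> Nat -> Nat -> Nat -> Nat -> Nat
the term's type:
  Type0 -> Type0


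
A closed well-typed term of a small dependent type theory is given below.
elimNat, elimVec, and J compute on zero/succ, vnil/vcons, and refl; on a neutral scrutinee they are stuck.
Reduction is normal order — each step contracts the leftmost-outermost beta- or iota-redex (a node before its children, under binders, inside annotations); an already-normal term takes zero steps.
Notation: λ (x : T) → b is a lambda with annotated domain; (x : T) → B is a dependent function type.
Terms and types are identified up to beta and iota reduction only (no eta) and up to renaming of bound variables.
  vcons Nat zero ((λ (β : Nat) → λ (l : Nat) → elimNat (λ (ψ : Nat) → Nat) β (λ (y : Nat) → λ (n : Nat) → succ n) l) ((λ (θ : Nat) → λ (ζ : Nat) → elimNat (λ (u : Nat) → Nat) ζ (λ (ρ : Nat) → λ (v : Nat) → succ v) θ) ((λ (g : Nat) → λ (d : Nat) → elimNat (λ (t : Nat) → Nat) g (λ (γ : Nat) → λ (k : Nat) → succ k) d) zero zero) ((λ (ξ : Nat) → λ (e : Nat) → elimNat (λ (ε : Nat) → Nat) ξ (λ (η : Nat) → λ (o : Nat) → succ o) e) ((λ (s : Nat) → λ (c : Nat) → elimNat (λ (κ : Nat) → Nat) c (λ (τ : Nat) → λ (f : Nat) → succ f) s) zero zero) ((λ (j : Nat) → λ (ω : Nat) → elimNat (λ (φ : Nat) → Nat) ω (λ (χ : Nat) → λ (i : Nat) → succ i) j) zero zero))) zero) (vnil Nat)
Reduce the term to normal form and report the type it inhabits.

reduced normal form:
  vcons Nat zero zero (vnil Nat)
inferred type:
  Vec Nat (succ zero)
observation: the term reaches its normal form after 18 normal-order steps.


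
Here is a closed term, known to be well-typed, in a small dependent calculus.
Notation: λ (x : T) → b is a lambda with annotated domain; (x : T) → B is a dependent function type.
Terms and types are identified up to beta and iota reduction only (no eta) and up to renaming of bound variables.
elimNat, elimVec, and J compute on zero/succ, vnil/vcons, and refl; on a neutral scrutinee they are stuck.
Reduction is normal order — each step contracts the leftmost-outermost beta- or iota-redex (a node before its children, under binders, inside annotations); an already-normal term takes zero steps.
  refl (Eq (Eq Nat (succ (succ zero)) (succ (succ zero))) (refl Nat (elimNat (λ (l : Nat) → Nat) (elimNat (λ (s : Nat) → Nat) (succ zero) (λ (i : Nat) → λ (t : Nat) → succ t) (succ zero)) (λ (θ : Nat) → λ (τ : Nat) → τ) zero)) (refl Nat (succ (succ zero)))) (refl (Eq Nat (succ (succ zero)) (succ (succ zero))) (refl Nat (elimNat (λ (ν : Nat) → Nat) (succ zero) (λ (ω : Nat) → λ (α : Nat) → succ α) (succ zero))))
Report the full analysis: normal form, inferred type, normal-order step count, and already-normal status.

normal form:
  refl (Eq (Eq Nat (succ (succ zero)) (succ (succ zero))) (refl Nat (succ (succ zero))) (refl Nat (succ (succ zero)))) (refl (Eq Nat (succ (succ zero)) (succ (succ zero))) (refl Nat (succ (succ zero))))
inferred type:
  Eq (Eq (Eq Nat (succ (succ zero)) (succ (succ zero))) (refl Nat (succ (succ zero))) (refl Nat (succ (succ zero)))) (refl (Eq Nat (succ (succ zero)) (succ (succ zero))) (refl Nat (succ (succ zero)))) (refl (Eq Nat (succ (succ zero)) (succ (succ zero))) (refl Nat (succ (succ zero))))
reduction steps (normal order): 9
started in normal form: no
first redex: an elimNat iota-redex


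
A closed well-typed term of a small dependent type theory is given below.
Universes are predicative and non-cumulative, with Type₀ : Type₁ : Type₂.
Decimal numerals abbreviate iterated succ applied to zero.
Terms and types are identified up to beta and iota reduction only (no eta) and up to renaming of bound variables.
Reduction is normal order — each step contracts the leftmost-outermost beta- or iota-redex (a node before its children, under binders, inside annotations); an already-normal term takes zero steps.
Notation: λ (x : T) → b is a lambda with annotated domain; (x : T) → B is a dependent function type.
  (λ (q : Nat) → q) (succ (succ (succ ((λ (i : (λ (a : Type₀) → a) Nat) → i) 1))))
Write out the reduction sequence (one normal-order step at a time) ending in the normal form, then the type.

normal-order reduction:
  (λ (q : Nat) → q) (succ (succ (succ ((λ (i : (λ (a : Type₀) → a) Nat) → i) 1))))
  ~> succ (succ (succ ((λ (q : (λ (i : Type₀) → i) Nat) → q) 1)))
  ~> 4
type:
  Nat


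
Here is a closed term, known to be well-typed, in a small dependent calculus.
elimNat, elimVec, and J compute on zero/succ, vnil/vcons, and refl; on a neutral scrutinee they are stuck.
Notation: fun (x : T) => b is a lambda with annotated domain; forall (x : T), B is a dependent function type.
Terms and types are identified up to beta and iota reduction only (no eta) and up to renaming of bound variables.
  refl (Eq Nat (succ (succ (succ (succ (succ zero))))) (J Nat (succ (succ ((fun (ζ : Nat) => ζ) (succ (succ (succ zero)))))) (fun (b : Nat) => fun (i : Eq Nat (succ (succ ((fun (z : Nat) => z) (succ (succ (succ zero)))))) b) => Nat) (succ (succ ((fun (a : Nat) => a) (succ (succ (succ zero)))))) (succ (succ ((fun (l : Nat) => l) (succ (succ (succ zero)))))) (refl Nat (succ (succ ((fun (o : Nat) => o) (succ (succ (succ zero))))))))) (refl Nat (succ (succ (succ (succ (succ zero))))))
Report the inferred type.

type:
  Eq (Eq Nat (succ (succ (succ (succ (succ zero))))) (succ (succ (succ (succ (succ zero)))))) (refl Nat (succ (succ (succ (succ (succ zero)))))) (refl Nat (succ (succ (succ (succ (succ zero))))))


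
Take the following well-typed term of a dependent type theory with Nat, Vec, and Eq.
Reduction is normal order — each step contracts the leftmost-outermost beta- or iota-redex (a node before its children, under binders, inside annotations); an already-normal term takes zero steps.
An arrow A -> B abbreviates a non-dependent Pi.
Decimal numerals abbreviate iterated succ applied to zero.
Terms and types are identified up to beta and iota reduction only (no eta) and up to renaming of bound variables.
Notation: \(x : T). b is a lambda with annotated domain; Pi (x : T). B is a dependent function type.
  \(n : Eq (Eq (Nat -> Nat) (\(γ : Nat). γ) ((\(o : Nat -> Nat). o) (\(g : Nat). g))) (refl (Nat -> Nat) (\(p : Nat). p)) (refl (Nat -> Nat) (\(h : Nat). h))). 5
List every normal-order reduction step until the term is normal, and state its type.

reduction (normal order):
  \(n : Eq (Eq (Nat -> Nat) (\(γ : Nat). γ) ((\(o : Nat -> Nat). o) (\(g : Nat). g))) (refl (Nat -> Nat) (\(p : Nat). p)) (refl (Nat -> Nat) (\(h : Nat). h))). 5
  ~> \(n : Eq (Eq (Nat -> Nat) (\(γ : Nat). γ) (\(o : Nat). o)) (refl (Nat -> Nat) (\(g : Nat). g)) (refl (Nat -> Nat) (\(p : Nat). p))). 5
the term's type:
  Eq (Eq (Nat -> Nat) (\(n : Nat). n) (\(γ : Nat). γ)) (refl (Nat -> Nat) (\(o : Nat). o)) (refl (Nat -> Nat) (\(g : Nat). g)) -> Nat


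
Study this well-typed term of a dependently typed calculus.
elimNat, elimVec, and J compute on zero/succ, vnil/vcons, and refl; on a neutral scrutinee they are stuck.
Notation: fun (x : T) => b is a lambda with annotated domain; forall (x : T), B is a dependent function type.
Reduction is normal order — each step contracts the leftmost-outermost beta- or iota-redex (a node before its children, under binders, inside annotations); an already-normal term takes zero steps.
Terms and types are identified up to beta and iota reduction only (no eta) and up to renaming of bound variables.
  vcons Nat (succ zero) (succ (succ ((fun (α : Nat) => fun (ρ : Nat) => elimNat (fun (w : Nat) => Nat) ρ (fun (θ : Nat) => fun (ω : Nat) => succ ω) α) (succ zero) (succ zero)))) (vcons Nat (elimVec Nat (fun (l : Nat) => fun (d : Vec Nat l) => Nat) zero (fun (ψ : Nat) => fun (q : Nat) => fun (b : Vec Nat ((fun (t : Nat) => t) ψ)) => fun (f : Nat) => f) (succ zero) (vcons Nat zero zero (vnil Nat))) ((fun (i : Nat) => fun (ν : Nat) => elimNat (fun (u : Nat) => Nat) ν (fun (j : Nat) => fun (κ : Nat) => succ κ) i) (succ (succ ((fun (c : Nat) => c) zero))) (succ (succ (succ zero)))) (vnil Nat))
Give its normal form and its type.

reduced normal form:
  vcons Nat (succ zero) (succ (succ (succ (succ zero)))) (vcons Nat zero (succ (succ (succ (succ (succ zero))))) (vnil Nat))
inferred type:
  Vec Nat (succ (succ zero))


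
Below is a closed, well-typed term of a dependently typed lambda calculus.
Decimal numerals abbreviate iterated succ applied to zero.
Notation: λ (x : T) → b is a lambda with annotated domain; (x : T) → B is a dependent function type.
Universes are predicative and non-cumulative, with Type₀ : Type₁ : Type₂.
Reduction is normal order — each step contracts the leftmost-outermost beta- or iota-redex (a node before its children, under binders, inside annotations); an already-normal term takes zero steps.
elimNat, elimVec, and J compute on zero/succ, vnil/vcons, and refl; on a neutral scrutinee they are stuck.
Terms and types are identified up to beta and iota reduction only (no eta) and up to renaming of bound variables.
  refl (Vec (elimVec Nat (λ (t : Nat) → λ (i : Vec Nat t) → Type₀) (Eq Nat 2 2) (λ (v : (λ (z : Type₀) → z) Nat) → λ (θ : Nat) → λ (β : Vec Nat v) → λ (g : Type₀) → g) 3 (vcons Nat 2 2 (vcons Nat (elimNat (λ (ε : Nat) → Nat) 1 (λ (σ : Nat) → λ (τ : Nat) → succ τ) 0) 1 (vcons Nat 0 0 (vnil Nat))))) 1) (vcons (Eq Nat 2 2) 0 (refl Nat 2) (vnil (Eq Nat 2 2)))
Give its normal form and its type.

normal form:
  refl (Vec (Eq Nat 2 2) 1) (vcons (Eq Nat 2 2) 0 (refl Nat 2) (vnil (Eq Nat 2 2)))
type:
  Eq (Vec (Eq Nat 2 2) 1) (vcons (Eq Nat 2 2) 0 (refl Nat 2) (vnil (Eq Nat 2 2))) (vcons (Eq Nat 2 2) 0 (refl Nat 2) (vnil (Eq Nat 2 2)))


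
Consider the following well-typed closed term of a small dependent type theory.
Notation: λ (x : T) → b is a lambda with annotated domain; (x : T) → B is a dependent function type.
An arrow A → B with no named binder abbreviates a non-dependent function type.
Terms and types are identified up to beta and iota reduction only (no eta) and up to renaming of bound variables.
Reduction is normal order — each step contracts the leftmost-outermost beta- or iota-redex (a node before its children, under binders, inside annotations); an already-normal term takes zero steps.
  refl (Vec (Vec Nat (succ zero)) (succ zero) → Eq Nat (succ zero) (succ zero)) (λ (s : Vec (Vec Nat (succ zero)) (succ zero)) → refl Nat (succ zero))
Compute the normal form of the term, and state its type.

reduced normal form:
  refl (Vec (Vec Nat (succ zero)) (succ zero) → Eq Nat (succ zero) (succ zero)) (λ (s : Vec (Vec Nat (succ zero)) (succ zero)) → refl Nat (succ zero))
the term's type:
  Eq (Vec (Vec Nat (succ zero)) (succ zero) → Eq Nat (succ zero) (succ zero)) (λ (s : Vec (Vec Nat (succ zero)) (succ zero)) → refl Nat (succ zero)) (λ (d : Vec (Vec Nat (succ zero)) (succ zero)) → refl Nat (succ zero))


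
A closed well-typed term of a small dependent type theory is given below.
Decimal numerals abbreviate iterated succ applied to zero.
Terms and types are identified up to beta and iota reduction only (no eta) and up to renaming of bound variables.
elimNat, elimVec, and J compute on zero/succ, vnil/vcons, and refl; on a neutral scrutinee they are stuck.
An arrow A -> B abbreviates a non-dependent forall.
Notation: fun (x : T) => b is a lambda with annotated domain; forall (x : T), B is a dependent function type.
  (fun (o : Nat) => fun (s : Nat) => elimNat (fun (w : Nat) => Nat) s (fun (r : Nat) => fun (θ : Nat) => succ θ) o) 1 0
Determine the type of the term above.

inferred type:
  Nat


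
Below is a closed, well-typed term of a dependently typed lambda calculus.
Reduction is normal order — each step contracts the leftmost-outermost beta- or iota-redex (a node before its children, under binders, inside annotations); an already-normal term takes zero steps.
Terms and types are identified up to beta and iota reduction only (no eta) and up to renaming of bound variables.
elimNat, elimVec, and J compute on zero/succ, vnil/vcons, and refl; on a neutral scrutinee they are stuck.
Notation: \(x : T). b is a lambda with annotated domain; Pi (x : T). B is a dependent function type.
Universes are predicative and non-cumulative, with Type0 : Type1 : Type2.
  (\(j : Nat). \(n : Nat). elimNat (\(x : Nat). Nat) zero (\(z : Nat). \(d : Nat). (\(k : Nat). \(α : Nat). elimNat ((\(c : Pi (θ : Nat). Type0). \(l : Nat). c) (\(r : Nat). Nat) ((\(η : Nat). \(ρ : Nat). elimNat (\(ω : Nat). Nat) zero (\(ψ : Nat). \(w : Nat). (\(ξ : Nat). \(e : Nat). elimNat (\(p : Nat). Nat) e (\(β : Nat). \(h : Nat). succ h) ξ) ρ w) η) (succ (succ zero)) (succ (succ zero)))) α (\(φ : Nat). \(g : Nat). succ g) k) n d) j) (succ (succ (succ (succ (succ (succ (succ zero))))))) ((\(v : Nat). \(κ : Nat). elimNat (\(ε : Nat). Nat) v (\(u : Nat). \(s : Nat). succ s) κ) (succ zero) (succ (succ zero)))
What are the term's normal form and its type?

resulting normal form:
  succ (succ (succ (succ (succ (succ (succ (succ (succ (succ (succ (succ (succ (succ (succ (succ (succ (succ (succ (succ (succ zero))))))))))))))))))))
the term's type:
  Nat
observation: normalization takes exactly 185 steps under the normal-order strategy.


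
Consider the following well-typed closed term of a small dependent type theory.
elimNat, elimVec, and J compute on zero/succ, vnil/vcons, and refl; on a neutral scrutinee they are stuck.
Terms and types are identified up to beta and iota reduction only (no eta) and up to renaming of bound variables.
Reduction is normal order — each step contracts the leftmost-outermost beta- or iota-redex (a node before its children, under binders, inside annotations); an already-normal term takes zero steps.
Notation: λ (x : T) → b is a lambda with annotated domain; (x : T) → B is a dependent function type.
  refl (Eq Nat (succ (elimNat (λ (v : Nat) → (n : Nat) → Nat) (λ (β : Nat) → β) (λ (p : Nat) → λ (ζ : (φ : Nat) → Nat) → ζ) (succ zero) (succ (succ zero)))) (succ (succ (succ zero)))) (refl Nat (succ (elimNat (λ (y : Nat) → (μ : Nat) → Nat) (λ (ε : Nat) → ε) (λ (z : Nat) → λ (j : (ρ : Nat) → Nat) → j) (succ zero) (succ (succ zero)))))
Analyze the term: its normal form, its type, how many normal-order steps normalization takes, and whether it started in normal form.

reduced normal form:
  refl (Eq Nat (succ (succ (succ zero))) (succ (succ (succ zero)))) (refl Nat (succ (succ (succ zero))))
type:
  Eq (Eq Nat (succ (succ (succ zero))) (succ (succ (succ zero)))) (refl Nat (succ (succ (succ zero)))) (refl Nat (succ (succ (succ zero))))
steps to reach normal form (normal order): 10
already normal: no
first redex: an elimNat iota-redex
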